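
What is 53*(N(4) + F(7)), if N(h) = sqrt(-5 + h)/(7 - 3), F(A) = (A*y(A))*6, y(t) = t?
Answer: 15582 + 53*I/4 ≈ 15582.0 + 13.25*I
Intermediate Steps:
F(A) = 6*A**2 (F(A) = (A*A)*6 = A**2*6 = 6*A**2)
N(h) = sqrt(-5 + h)/4
53*(N(4) + F(7)) = 53*(sqrt(-5 + 4)/4 + 6*7**2) = 53*(sqrt(-1)/4 + 6*49) = 53*(I/4 + 294) = 53*(294 + I/4) = 15582 + 53*I/4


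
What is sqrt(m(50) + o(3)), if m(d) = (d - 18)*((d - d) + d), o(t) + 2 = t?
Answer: sqrt(1601) ≈ 40.013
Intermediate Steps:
o(t) = -2 + t
m(d) = d*(-18 + d) (m(d) = (-18 + d)*(0 + d) = (-18 + d)*d = d*(-18 + d))
sqrt(m(50) + o(3)) = sqrt(50*(-18 + 50) + (-2 + 3)) = sqrt(50*32 + 1) = sqrt(1600 + 1) = sqrt(1601)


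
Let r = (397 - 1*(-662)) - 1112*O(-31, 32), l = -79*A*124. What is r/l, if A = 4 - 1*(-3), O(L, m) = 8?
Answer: 7837/68572 ≈ 0.11429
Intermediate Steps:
A = 7 (A = 4 + 3 = 7)
l = -68572 (l = -79*7*124 = -553*124 = -68572)
r = -7837 (r = (397 - 1*(-662)) - 1112*8 = (397 + 662) - 8896 = 1059 - 8896 = -7837)
r/l = -7837/(-68572) = -7837*(-1/68572) = 7837/68572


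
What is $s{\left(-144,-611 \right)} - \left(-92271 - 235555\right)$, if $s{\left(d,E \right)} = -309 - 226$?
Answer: $327291$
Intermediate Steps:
$s{\left(d,E \right)} = -535$
$s{\left(-144,-611 \right)} - \left(-92271 - 235555\right) = -535 - \left(-92271 - 235555\right) = -535 - -327826 = -535 + 327826 = 327291$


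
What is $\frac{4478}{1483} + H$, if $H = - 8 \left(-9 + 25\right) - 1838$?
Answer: $- \frac{2911100}{1483} \approx -1963.0$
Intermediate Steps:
$H = -1966$ ($H = \left(-8\right) 16 - 1838 = -128 - 1838 = -1966$)
$\frac{4478}{1483} + H = \frac{4478}{1483} - 1966 = - \frac{2911100}{1483}$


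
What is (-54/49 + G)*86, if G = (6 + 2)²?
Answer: 265052/49 ≈ 5409.2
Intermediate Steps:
G = 64 (G = 8² = 64)
(-54/49 + G)*86 = (-54/49 + 64)*86 = (3082/49)*86 = 265052/49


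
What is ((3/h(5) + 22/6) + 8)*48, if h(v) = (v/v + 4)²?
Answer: 14144/25 ≈ 565.76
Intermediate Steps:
h(v) = 25 (h(v) = (1 + 4)² = 5² = 25)
((3/h(5) + 22/6) + 8)*48 = ((3/25 + 22/6) + 8)*48 = ((3*(1/25) + 22*(⅙)) + 8)*48 = ((3/25 + 11/3) + 8)*48 = (284/75 + 8)*48 = (884/75)*48 = 14144/25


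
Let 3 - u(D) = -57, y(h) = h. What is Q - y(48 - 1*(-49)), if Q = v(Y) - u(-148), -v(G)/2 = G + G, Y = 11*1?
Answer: -201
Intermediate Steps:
Y = 11
u(D) = 60 (u(D) = 3 - 1*(-57) = 3 + 57 = 60)
v(G) = -4*G (v(G) = -2*(G + G) = -4*G)
Q = -104 (Q = -4*11 - 1*60 = -44 - 60 = -104)
Q - y(48 - 1*(-49)) = -104 - (48 - 1*(-49)) = -104 - (48 + 49) = -104 - 1*97 = -104 - 97 = -201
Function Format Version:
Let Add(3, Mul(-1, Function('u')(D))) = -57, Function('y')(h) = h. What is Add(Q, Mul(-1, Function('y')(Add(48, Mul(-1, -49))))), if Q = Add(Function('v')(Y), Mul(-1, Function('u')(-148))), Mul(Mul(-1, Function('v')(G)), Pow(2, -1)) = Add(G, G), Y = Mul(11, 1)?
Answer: -201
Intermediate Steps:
Y = 11
Function('u')(D) = 60 (Function('u')(D) = Add(3, Mul(-1, -57)) = Add(3, 57) = 60)
Function('v')(G) = Mul(-4, G) (Function('v')(G) = Mul(-2, Add(G, G)) = Mul(-2, Mul(2, G)) = Mul(-4, G))
Q = -104 (Q = Add(Mul(-4, 11), Mul(-1, 60)) = Add(-44, -60) = -104)
Add(Q, Mul(-1, Function('y')(Add(48, Mul(-1, -49))))) = Add(-104, Mul(-1, Add(48, Mul(-1, -49)))) = Add(-104, Mul(-1, Add(48, 49))) = Add(-104, Mul(-1, 97)) = Add(-104, -97) = -201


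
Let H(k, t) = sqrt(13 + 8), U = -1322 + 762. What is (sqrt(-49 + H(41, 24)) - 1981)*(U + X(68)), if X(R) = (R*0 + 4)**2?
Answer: 1077664 - 544*sqrt(-49 + sqrt(21)) ≈ 1.0777e+6 - 3625.6*I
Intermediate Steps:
U = -560
H(k, t) = sqrt(21)
X(R) = 16 (X(R) = (0 + 4)**2 = 4**2 = 16)
(sqrt(-49 + H(41, 24)) - 1981)*(U + X(68)) = (sqrt(-49 + sqrt(21)) - 1981)*(-560 + 16) = (-1981 + sqrt(-49 + sqrt(21)))*(-544) = 1077664 - 544*sqrt(-49 + sqrt(21))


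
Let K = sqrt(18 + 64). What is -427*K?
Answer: -427*sqrt(82) ≈ -3866.6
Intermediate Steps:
K = sqrt(82) ≈ 9.0554
-427*K = -427*sqrt(82)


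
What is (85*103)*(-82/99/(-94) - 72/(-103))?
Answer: 28835315/4653 ≈ 6197.1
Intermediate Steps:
(85*103)*(-82/99/(-94) - 72/(-103)) = 8755*(-82*1/99*(-1/94) - 72*(-1/103)) = 8755*(-82/99*(-1/94) + 72/103) = 8755*(41/4653 + 72/103) = 8755*(339239/479259) = 28835315/4653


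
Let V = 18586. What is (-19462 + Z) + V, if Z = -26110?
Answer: -26986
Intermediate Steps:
(-19462 + Z) + V = (-19462 - 26110) + 18586 = -45572 + 18586 = -26986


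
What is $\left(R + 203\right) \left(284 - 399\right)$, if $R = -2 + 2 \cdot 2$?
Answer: $-23575$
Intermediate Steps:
$R = 2$ ($R = -2 + 4 = 2$)
$\left(R + 203\right) \left(284 - 399\right) = \left(2 + 203\right) \left(284 - 399\right) = 205 \left(-115\right) = -23575$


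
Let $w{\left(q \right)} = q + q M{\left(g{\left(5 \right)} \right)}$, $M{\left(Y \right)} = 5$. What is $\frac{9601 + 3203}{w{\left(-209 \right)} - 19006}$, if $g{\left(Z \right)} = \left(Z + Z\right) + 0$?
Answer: $- \frac{3201}{5065} \approx -0.63198$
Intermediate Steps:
$g{\left(Z \right)} = 2 Z$ ($g{\left(Z \right)} = 2 Z + 0 = 2 Z$)
$w{\left(q \right)} = 6 q$ ($w{\left(q \right)} = q + q 5 = q + 5 q = 6 q$)
$\frac{9601 + 3203}{w{\left(-209 \right)} - 19006} = \frac{9601 + 3203}{6 \left(-209\right) - 19006} = \frac{12804}{-1254 - 19006} = \frac{12804}{-20260} = 12804 \left(- \frac{1}{20260}\right) = - \frac{3201}{5065}$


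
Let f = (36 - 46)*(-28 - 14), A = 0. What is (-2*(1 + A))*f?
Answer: -840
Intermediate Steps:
f = 420 (f = -10*(-42) = 420)
(-2*(1 + A))*f = -2*(1 + 0)*420 = -2*1*420 = -2*420 = -840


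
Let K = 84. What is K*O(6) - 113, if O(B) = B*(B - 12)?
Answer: -3137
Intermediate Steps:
O(B) = B*(-12 + B)
K*O(6) - 113 = 84*(6*(-12 + 6)) - 113 = 84*(6*(-6)) - 113 = 84*(-36) - 113 = -3024 - 113 = -3137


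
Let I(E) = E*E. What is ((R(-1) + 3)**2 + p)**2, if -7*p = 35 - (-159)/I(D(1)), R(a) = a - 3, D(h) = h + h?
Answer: 73441/784 ≈ 93.675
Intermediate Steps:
D(h) = 2*h
I(E) = E**2
R(a) = -3 + a
p = -299/28 (p = -(35 - (-159)/((2*1)**2))/7 = -(35 - (-159)/(2**2))/7 = -(35 - (-159)/4)/7 = -(35 - 1*(-159/4))/7 = -(35 + 159/4)/7 = -1/7*299/4 = -299/28 ≈ -10.679)
((R(-1) + 3)**2 + p)**2 = (((-3 - 1) + 3)**2 - 299/28)**2 = ((-4 + 3)**2 - 299/28)**2 = ((-1)**2 - 299/28)**2 = (1 - 299/28)**2 = (-271/28)**2 = 73441/784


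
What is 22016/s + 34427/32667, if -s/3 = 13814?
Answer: 39307059/75210323 ≈ 0.52263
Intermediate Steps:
s = -41442 (s = -3*13814 = -41442)
22016/s + 34427/32667 = 22016/(-41442) + 34427/32667 = 22016*(-1/41442) + 34427*(1/32667) = -11008/20721 + 34427/32667 = 39307059/75210323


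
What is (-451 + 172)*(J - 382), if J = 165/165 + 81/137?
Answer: 14540364/137 ≈ 1.0613e+5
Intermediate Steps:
J = 218/137 (J = 165*(1/165) + 81*(1/137) = 1 + 81/137 = 218/137 ≈ 1.5912)
(-451 + 172)*(J - 382) = (-451 + 172)*(218/137 - 382) = -279*(-52116/137) = 14540364/137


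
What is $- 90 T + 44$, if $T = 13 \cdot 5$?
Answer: $-5806$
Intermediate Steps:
$T = 65$
$- 90 T + 44 = \left(-90\right) 65 + 44 = -5850 + 44 = -5806$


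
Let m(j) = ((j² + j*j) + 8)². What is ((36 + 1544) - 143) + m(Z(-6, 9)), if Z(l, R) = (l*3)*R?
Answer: 2755831453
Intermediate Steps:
Z(l, R) = 3*R*l (Z(l, R) = (3*l)*R = 3*R*l)
m(j) = (8 + 2*j²)² (m(j) = ((j² + j²) + 8)² = (2*j² + 8)² = (8 + 2*j²)²)
((36 + 1544) - 143) + m(Z(-6, 9)) = ((36 + 1544) - 143) + 4*(4 + (3*9*(-6))²)² = (1580 - 143) + 4*(4 + (-162)²)² = 1437 + 4*(4 + 26244)² = 1437 + 4*26248² = 1437 + 4*688957504 = 1437 + 2755830016 = 2755831453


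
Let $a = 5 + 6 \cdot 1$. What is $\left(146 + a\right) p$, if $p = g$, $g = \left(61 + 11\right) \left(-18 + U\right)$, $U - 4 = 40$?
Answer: $293904$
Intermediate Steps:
$U = 44$ ($U = 4 + 40 = 44$)
$g = 1872$ ($g = \left(61 + 11\right) \left(-18 + 44\right) = 72 \cdot 26 = 1872$)
$p = 1872$
$a = 11$ ($a = 5 + 6 = 11$)
$\left(146 + a\right) p = \left(146 + 11\right) 1872 = 157 \cdot 1872 = 293904$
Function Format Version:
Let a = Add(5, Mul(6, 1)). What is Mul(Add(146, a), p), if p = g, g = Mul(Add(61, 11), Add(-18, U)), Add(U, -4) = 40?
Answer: 293904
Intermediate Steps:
U = 44 (U = Add(4, 40) = 44)
g = 1872 (g = Mul(Add(61, 11), Add(-18, 44)) = Mul(72, 26) = 1872)
p = 1872
a = 11 (a = Add(5, 6) = 11)
Mul(Add(146, a), p) = Mul(Add(146, 11), 1872) = Mul(157, 1872) = 293904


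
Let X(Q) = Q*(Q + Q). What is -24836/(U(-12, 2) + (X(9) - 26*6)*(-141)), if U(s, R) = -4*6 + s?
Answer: 1774/63 ≈ 28.159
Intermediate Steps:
U(s, R) = -24 + s
X(Q) = 2*Q² (X(Q) = Q*(2*Q) = 2*Q²)
-24836/(U(-12, 2) + (X(9) - 26*6)*(-141)) = -24836/((-24 - 12) + (2*9² - 26*6)*(-141)) = -24836/(-36 + (2*81 - 1*156)*(-141)) = -24836/(-36 + (162 - 156)*(-141)) = -24836/(-36 + 6*(-141)) = -24836/(-36 - 846) = -24836/(-882) = -24836*(-1/882) = 1774/63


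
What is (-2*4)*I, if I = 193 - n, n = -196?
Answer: -3112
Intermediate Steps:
I = 389 (I = 193 - 1*(-196) = 193 + 196 = 389)
(-2*4)*I = -2*4*389 = -8*389 = -3112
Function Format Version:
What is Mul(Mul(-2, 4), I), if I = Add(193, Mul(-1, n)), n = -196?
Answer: -3112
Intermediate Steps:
I = 389 (I = Add(193, Mul(-1, -196)) = Add(193, 196) = 389)
Mul(Mul(-2, 4), I) = Mul(Mul(-2, 4), 389) = Mul(-8, 389) = -3112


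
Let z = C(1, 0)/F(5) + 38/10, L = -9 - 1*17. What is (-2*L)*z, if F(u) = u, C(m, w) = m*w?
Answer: 988/5 ≈ 197.60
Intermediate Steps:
L = -26 (L = -9 - 17 = -26)
z = 19/5 (z = (1*0)/5 + 38/10 = 0*(⅕) + 38*(⅒) = 0 + 19/5 = 19/5 ≈ 3.8000)
(-2*L)*z = -2*(-26)*(19/5) = 52*(19/5) = 988/5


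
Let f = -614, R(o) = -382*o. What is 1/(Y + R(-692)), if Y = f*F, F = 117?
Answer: 1/192506 ≈ 5.1946e-6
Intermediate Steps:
Y = -71838 (Y = -614*117 = -71838)
1/(Y + R(-692)) = 1/(-71838 - 382*(-692)) = 1/(-71838 + 264344) = 1/192506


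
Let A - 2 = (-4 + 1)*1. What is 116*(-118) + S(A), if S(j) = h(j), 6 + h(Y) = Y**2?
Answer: -13693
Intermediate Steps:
h(Y) = -6 + Y**2
A = -1 (A = 2 + (-4 + 1)*1 = 2 - 3*1 = 2 - 3 = -1)
S(j) = -6 + j**2
116*(-118) + S(A) = 116*(-118) + (-6 + (-1)**2) = -13688 + (-6 + 1) = -13688 - 5 = -13693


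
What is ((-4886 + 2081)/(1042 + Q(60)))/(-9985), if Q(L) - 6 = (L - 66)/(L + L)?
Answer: 11220/41855123 ≈ 0.00026807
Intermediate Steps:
Q(L) = 6 + (-66 + L)/(2*L) (Q(L) = 6 + (L - 66)/(L + L) = 6 + (-66 + L)/((2*L)) = 6 + (-66 + L)*(1/(2*L)) = 6 + (-66 + L)/(2*L))
((-4886 + 2081)/(1042 + Q(60)))/(-9985) = ((-4886 + 2081)/(1042 + (13/2 - 33/60)))/(-9985) = -2805/(1042 + (13/2 - 33*1/60))*(-1/9985) = -2805/(1042 + (13/2 - 11/20))*(-1/9985) = -2805/(1042 + 119/20)*(-1/9985) = -2805/20959/20*(-1/9985) = -2805*20/20959*(-1/9985) = -56100/20959*(-1/9985) = 11220/41855123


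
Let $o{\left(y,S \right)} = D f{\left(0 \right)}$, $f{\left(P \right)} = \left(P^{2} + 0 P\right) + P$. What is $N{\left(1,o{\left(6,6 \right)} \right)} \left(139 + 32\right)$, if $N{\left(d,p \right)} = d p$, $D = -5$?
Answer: $0$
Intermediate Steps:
$f{\left(P \right)} = P + P^{2}$ ($f{\left(P \right)} = \left(P^{2} + 0\right) + P = P^{2} + P = P + P^{2}$)
$o{\left(y,S \right)} = 0$ ($o{\left(y,S \right)} = - 5 \cdot 0 \left(1 + 0\right) = - 5 \cdot 0 \cdot 1 = \left(-5\right) 0 = 0$)
$N{\left(1,o{\left(6,6 \right)} \right)} \left(139 + 32\right) = 1 \cdot 0 \left(139 + 32\right) = 0 \cdot 171 = 0$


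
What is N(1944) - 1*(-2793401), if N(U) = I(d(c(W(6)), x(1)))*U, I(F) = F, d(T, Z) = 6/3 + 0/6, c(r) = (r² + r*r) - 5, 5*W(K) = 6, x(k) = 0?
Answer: 2797289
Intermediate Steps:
W(K) = 6/5 (W(K) = (⅕)*6 = 6/5)
c(r) = -5 + 2*r² (c(r) = (r² + r²) - 5 = 2*r² - 5 = -5 + 2*r²)
d(T, Z) = 2 (d(T, Z) = 6*(⅓) + 0*(⅙) = 2 + 0 = 2)
N(U) = 2*U
N(1944) - 1*(-2793401) = 2*1944 - 1*(-2793401) = 3888 + 2793401 = 2797289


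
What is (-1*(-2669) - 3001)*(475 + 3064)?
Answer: -1174948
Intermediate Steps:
(-1*(-2669) - 3001)*(475 + 3064) = (2669 - 3001)*3539 = -332*3539 = -1174948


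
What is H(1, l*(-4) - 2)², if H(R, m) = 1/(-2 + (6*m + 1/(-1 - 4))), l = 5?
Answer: 25/450241 ≈ 5.5526e-5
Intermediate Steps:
H(R, m) = 1/(-11/5 + 6*m) (H(R, m) = 1/(-2 + (6*m + 1/(-5))) = 1/(-2 + (6*m - ⅕)) = 1/(-2 + (-⅕ + 6*m)) = 1/(-11/5 + 6*m))
H(1, l*(-4) - 2)² = (5/(-11 + 30*(5*(-4) - 2)))² = (5/(-11 + 30*(-20 - 2)))² = (5/(-11 + 30*(-22)))² = (5/(-11 - 660))² = (5/(-671))² = (5*(-1/671))² = (-5/671)² = 25/450241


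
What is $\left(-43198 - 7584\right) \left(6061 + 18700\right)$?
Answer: $-1257413102$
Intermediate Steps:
$\left(-43198 - 7584\right) \left(6061 + 18700\right) = \left(-50782\right) 24761 = -1257413102$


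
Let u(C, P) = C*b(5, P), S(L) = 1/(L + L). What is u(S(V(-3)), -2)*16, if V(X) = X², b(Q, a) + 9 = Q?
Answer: -32/9 ≈ -3.5556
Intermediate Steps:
b(Q, a) = -9 + Q
S(L) = 1/(2*L)
u(C, P) = -4*C (u(C, P) = C*(-9 + 5) = C*(-4) = -4*C)
u(S(V(-3)), -2)*16 = -2/((-3)²)*16 = -2/9*16 = -32/9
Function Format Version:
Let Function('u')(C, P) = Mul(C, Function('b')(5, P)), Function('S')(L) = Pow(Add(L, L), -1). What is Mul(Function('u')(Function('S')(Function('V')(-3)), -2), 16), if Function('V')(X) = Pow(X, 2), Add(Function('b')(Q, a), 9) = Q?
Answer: Rational(-32, 9) ≈ -3.5556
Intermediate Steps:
Function('b')(Q, a) = Add(-9, Q)
Function('S')(L) = Mul(Rational(1, 2), Pow(L, -1)) (Function('S')(L) = Pow(Mul(2, L), -1) = Mul(Rational(1, 2), Pow(L, -1)))
Function('u')(C, P) = Mul(-4, C) (Function('u')(C, P) = Mul(C, Add(-9, 5)) = Mul(C, -4) = Mul(-4, C))
Mul(Function('u')(Function('S')(Function('V')(-3)), -2), 16) = Mul(Mul(-4, Mul(Rational(1, 2), Pow(Pow(-3, 2), -1))), 16) = Mul(Mul(-4, Mul(Rational(1, 2), Pow(9, -1))), 16) = Mul(Mul(-4, Mul(Rational(1, 2), Rational(1, 9))), 16) = Mul(Mul(-4, Rational(1, 18)), 16) = Mul(Rational(-2, 9), 16) = Rational(-32, 9)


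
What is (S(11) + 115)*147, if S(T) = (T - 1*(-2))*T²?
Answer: 248136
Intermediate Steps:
S(T) = T²*(2 + T) (S(T) = (T + 2)*T² = (2 + T)*T² = T²*(2 + T))
(S(11) + 115)*147 = (11²*(2 + 11) + 115)*147 = (121*13 + 115)*147 = (1573 + 115)*147 = 1688*147 = 248136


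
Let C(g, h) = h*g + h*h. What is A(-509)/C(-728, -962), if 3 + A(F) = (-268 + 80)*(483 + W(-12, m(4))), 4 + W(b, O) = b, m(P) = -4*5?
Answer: -87799/1625780 ≈ -0.054004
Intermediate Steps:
m(P) = -20
W(b, O) = -4 + b
A(F) = -87799 (A(F) = -3 + (-268 + 80)*(483 + (-4 - 12)) = -3 - 188*(483 - 16) = -3 - 188*467 = -3 - 87796 = -87799)
C(g, h) = h² + g*h (C(g, h) = g*h + h² = h² + g*h)
A(-509)/C(-728, -962) = -87799*(-1/(962*(-728 - 962))) = -87799/((-962*(-1690))) = -87799/1625780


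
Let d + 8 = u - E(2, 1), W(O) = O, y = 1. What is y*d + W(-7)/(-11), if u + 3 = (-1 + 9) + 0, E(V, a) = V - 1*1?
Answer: -37/11 ≈ -3.3636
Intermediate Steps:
E(V, a) = -1 + V (E(V, a) = V - 1 = -1 + V)
u = 5 (u = -3 + ((-1 + 9) + 0) = -3 + (8 + 0) = -3 + 8 = 5)
d = -4 (d = -8 + (5 - (-1 + 2)) = -8 + (5 - 1*1) = -8 + (5 - 1) = -8 + 4 = -4)
y*d + W(-7)/(-11) = 1*(-4) - 7/(-11) = -4 - 7*(-1/11) = -4 + 7/11 = -37/11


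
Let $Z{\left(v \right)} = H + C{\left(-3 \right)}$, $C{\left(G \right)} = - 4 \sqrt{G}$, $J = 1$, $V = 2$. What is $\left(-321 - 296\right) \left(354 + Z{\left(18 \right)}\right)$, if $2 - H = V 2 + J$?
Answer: $-216567 + 2468 i \sqrt{3} \approx -2.1657 \cdot 10^{5} + 4274.7 i$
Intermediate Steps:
$H = -3$ ($H = 2 - \left(2 \cdot 2 + 1\right) = 2 - \left(4 + 1\right) = 2 - 5 = -3$)
$Z{\left(v \right)} = -3 - 4 i \sqrt{3}$ ($Z{\left(v \right)} = -3 - 4 \sqrt{-3} = -3 - 4 i \sqrt{3}$)
$\left(-321 - 296\right) \left(354 + Z{\left(18 \right)}\right) = \left(-321 - 296\right) \left(354 - \left(3 + 4 i \sqrt{3}\right)\right) = - 617 \left(351 - 4 i \sqrt{3}\right) = -216567 + 2468 i \sqrt{3}$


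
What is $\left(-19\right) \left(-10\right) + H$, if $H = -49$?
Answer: $141$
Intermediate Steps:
$\left(-19\right) \left(-10\right) + H = \left(-19\right) \left(-10\right) - 49 = 190 - 49 = 141$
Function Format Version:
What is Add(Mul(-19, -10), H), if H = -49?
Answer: 141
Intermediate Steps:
Add(Mul(-19, -10), H) = Add(Mul(-19, -10), -49) = Add(190, -49) = 141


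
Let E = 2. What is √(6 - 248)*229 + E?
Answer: 2 + 2519*I*√2 ≈ 2.0 + 3562.4*I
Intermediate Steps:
√(6 - 248)*229 + E = √(6 - 248)*229 + 2 = √(-242)*229 + 2 = (11*I*√2)*229 + 2 = 2519*I*√2 + 2 = 2 + 2519*I*√2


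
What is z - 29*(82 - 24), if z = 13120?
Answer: 11438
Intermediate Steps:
z - 29*(82 - 24) = 13120 - 29*(82 - 24) = 13120 - 29*58 = 13120 - 1*1682 = 13120 - 1682 = 11438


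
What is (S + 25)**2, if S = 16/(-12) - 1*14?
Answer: 841/9 ≈ 93.444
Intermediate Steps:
S = -46/3 (S = 16*(-1/12) - 14 = -4/3 - 14 = -46/3 ≈ -15.333)
(S + 25)**2 = (-46/3 + 25)**2 = (29/3)**2 = 841/9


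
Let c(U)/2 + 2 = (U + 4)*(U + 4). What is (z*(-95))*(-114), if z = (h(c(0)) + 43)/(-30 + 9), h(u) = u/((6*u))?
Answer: -66785/3 ≈ -22262.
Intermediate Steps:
c(U) = -4 + 2*(4 + U)² (c(U) = -4 + 2*((U + 4)*(U + 4)) = -4 + 2*((4 + U)*(4 + U)) = -4 + 2*(4 + U)²)
h(u) = ⅙ (h(u) = u*(1/(6*u)) = ⅙)
z = -37/18 (z = (⅙ + 43)/(-30 + 9) = (259/6)/(-21) = (259/6)*(-1/21) = -37/18 ≈ -2.0556)
(z*(-95))*(-114) = -37/18*(-95)*(-114) = (3515/18)*(-114) = -66785/3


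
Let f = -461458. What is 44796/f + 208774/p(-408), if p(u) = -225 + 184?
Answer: -48171134564/9459889 ≈ -5092.1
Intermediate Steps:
p(u) = -41
44796/f + 208774/p(-408) = 44796/(-461458) + 208774/(-41) = 44796*(-1/461458) + 208774*(-1/41) = -22398/230729 - 208774/41 = -48171134564/9459889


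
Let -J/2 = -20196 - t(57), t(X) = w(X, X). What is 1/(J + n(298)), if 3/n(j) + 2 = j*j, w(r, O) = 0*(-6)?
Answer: 88802/3586890387 ≈ 2.4757e-5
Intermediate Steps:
w(r, O) = 0
n(j) = 3/(-2 + j²) (n(j) = 3/(-2 + j*j) = 3/(-2 + j²))
t(X) = 0
J = 40392 (J = -2*(-20196 - 1*0) = -2*(-20196 + 0) = -2*(-20196) = 40392)
1/(J + n(298)) = 1/(40392 + 3/(-2 + 298²)) = 1/(40392 + 3/(-2 + 88804)) = 1/(40392 + 3/88802) = 1/(3586890387/88802) = 88802/3586890387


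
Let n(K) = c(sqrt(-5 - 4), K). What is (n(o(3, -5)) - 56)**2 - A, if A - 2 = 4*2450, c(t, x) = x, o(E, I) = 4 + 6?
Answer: -7686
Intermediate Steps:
o(E, I) = 10
n(K) = K
A = 9802 (A = 2 + 4*2450 = 2 + 9800 = 9802)
(n(o(3, -5)) - 56)**2 - A = (10 - 56)**2 - 1*9802 = (-46)**2 - 9802 = 2116 - 9802 = -7686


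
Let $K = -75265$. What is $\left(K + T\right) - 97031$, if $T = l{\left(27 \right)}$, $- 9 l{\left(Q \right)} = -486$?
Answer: $-172242$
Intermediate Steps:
$l{\left(Q \right)} = 54$ ($l{\left(Q \right)} = \left(- \frac{1}{9}\right) \left(-486\right) = 54$)
$T = 54$
$\left(K + T\right) - 97031 = \left(-75265 + 54\right) - 97031 = -75211 - 97031 = -172242$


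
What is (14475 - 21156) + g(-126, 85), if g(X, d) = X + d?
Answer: -6722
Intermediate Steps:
(14475 - 21156) + g(-126, 85) = (14475 - 21156) + (-126 + 85) = -6681 - 41 = -6722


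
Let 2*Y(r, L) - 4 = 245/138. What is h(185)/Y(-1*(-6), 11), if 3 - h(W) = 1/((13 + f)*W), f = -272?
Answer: 39673896/38188255 ≈ 1.0389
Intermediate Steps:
Y(r, L) = 797/276 (Y(r, L) = 2 + (245/138)/2 = 2 + (245*(1/138))/2 = 2 + (1/2)*(245/138) = 2 + 245/276 = 797/276)
h(W) = 3 + 1/(259*W) (h(W) = 3 - 1/((13 - 272)*W) = 3 - 1/((-259)*W) = 3 - (-1)/(259*W) = 3 + 1/(259*W))
h(185)/Y(-1*(-6), 11) = (3 + (1/259)/185)/(797/276) = (3 + (1/259)*(1/185))*(276/797) = (3 + 1/47915)*(276/797) = (143746/47915)*(276/797) = 39673896/38188255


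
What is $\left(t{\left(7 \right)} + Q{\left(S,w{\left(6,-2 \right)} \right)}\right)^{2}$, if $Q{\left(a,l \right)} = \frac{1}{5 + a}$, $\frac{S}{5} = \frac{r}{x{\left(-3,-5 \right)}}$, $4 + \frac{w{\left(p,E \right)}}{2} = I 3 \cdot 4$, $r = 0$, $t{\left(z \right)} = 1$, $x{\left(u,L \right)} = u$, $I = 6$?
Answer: $\frac{36}{25} \approx 1.44$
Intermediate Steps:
$w{\left(p,E \right)} = 136$ ($w{\left(p,E \right)} = -8 + 2 \cdot 6 \cdot 3 \cdot 4 = -8 + 2 \cdot 18 \cdot 4 = -8 + 2 \cdot 72 = -8 + 144 = 136$)
$S = 0$ ($S = 5 \frac{0}{-3} = 5 \cdot 0 \left(- \frac{1}{3}\right) = 5 \cdot 0 = 0$)
$\left(t{\left(7 \right)} + Q{\left(S,w{\left(6,-2 \right)} \right)}\right)^{2} = \left(1 + \frac{1}{5 + 0}\right)^{2} = \left(1 + \frac{1}{5}\right)^{2} = \left(\frac{6}{5}\right)^{2} = \frac{36}{25}$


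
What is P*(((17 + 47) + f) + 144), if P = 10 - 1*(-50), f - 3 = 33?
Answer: 14640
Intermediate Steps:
f = 36 (f = 3 + 33 = 36)
P = 60 (P = 10 + 50 = 60)
P*(((17 + 47) + f) + 144) = 60*(((17 + 47) + 36) + 144) = 60*((64 + 36) + 144) = 60*(100 + 144) = 60*244 = 14640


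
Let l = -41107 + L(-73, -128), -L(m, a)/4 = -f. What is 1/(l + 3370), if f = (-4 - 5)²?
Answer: -1/37413 ≈ -2.6729e-5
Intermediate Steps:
f = 81 (f = (-9)² = 81)
L(m, a) = 324 (L(m, a) = -(-4)*81 = -4*(-81) = 324)
l = -40783 (l = -41107 + 324 = -40783)
1/(l + 3370) = 1/(-40783 + 3370) = 1/(-37413) = -1/37413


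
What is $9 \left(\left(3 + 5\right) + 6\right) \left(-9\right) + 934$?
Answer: $-200$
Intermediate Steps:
$9 \left(\left(3 + 5\right) + 6\right) \left(-9\right) + 934 = 9 \left(8 + 6\right) \left(-9\right) + 934 = 9 \cdot 14 \left(-9\right) + 934 = 126 \left(-9\right) + 934 = -1134 + 934 = -200$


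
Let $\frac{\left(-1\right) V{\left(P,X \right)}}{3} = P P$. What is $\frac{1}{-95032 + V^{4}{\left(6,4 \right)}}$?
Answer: $\frac{1}{135953864} \approx 7.3554 \cdot 10^{-9}$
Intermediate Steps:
$V{\left(P,X \right)} = - 3 P^{2}$ ($V{\left(P,X \right)} = - 3 P P = - 3 P^{2}$)
$\frac{1}{-95032 + V^{4}{\left(6,4 \right)}} = \frac{1}{-95032 + \left(- 3 \cdot 6^{2}\right)^{4}} = \frac{1}{-95032 + \left(\left(-3\right) 36\right)^{4}} = \frac{1}{-95032 + \left(-108\right)^{4}} = \frac{1}{-95032 + 136048896} = \frac{1}{135953864}$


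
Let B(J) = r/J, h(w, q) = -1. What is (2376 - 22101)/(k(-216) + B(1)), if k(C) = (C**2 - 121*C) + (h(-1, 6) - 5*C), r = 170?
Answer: -19725/74041 ≈ -0.26641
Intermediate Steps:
B(J) = 170/J
k(C) = -1 + C**2 - 126*C (k(C) = (C**2 - 121*C) + (-1 - 5*C) = -1 + C**2 - 126*C)
(2376 - 22101)/(k(-216) + B(1)) = (2376 - 22101)/((-1 + (-216)**2 - 126*(-216)) + 170/1) = -19725/((-1 + 46656 + 27216) + 170*1) = -19725/(73871 + 170) = -19725/74041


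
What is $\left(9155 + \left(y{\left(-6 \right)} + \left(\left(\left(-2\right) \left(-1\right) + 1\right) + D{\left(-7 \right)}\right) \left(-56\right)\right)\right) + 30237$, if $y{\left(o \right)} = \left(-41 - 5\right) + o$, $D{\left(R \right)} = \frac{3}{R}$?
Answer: $39196$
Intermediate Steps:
$y{\left(o \right)} = -46 + o$
$\left(9155 + \left(y{\left(-6 \right)} + \left(\left(\left(-2\right) \left(-1\right) + 1\right) + D{\left(-7 \right)}\right) \left(-56\right)\right)\right) + 30237 = \left(9155 + \left(\left(-46 - 6\right) + \left(\left(\left(-2\right) \left(-1\right) + 1\right) + \frac{3}{-7}\right) \left(-56\right)\right)\right) + 30237 = \left(9155 + \left(-52 + \left(\left(2 + 1\right) + 3 \left(- \frac{1}{7}\right)\right) \left(-56\right)\right)\right) + 30237 = \left(9155 + \left(-52 + \left(3 - \frac{3}{7}\right) \left(-56\right)\right)\right) + 30237 = \left(9155 + \left(-52 + \frac{18}{7} \left(-56\right)\right)\right) + 30237 = \left(9155 - 196\right) + 30237 = 8959 + 30237 = 39196$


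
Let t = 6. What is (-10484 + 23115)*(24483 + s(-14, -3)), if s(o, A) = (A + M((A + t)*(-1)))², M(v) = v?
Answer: 309699489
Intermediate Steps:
s(o, A) = 36 (s(o, A) = (A + (A + 6)*(-1))² = (A + (6 + A)*(-1))² = (A + (-6 - A))² = (-6)² = 36)
(-10484 + 23115)*(24483 + s(-14, -3)) = (-10484 + 23115)*(24483 + 36) = 12631*24519 = 309699489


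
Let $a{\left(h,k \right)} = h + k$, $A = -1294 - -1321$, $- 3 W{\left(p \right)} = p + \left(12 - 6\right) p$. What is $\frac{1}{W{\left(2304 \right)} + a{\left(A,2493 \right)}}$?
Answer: $- \frac{1}{2856} \approx -0.00035014$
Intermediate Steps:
$W{\left(p \right)} = - \frac{7 p}{3}$ ($W{\left(p \right)} = - \frac{p + \left(12 - 6\right) p}{3} = - \frac{p + 6 p}{3} = - \frac{7 p}{3}$)
$A = 27$ ($A = -1294 + 1321 = 27$)
$\frac{1}{W{\left(2304 \right)} + a{\left(A,2493 \right)}} = \frac{1}{\left(- \frac{7}{3}\right) 2304 + \left(27 + 2493\right)} = \frac{1}{-5376 + 2520} = \frac{1}{-2856} = - \frac{1}{2856}$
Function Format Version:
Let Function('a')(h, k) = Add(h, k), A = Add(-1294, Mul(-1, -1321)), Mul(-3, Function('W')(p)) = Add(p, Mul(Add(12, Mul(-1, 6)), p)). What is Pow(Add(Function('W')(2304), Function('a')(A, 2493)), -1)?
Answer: Rational(-1, 2856) ≈ -0.00035014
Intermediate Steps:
Function('W')(p) = Mul(Rational(-7, 3), p) (Function('W')(p) = Mul(Rational(-1, 3), Add(p, Mul(Add(12, Mul(-1, 6)), p))) = Mul(Rational(-1, 3), Add(p, Mul(Add(12, -6), p))) = Mul(Rational(-1, 3), Add(p, Mul(6, p))) = Mul(Rational(-1, 3), Mul(7, p)) = Mul(Rational(-7, 3), p))
A = 27 (A = Add(-1294, 1321) = 27)
Pow(Add(Function('W')(2304), Function('a')(A, 2493)), -1) = Pow(Add(Mul(Rational(-7, 3), 2304), Add(27, 2493)), -1) = Pow(Add(-5376, 2520), -1) = Pow(-2856, -1) = Rational(-1, 2856)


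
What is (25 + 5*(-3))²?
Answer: 100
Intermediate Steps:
(25 + 5*(-3))² = (25 - 15)² = 10² = 100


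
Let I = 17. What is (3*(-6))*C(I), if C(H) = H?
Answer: -306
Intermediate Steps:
(3*(-6))*C(I) = (3*(-6))*17 = -18*17 = -306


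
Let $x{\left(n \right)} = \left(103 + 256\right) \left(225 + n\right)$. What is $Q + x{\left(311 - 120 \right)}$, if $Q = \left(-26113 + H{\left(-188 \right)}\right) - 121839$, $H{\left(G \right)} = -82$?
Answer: $1310$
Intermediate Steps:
$x{\left(n \right)} = 80775 + 359 n$ ($x{\left(n \right)} = 359 \left(225 + n\right) = 80775 + 359 n$)
$Q = -148034$ ($Q = \left(-26113 - 82\right) - 121839 = -26195 - 121839 = -148034$)
$Q + x{\left(311 - 120 \right)} = -148034 + \left(80775 + 359 \left(311 - 120\right)\right) = -148034 + \left(80775 + 359 \cdot 191\right) = -148034 + \left(80775 + 68569\right) = -148034 + 149344 = 1310$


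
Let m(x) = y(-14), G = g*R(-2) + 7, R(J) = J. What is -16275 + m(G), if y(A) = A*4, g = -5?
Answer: -16331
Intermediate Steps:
G = 17 (G = -5*(-2) + 7 = 10 + 7 = 17)
y(A) = 4*A
m(x) = -56 (m(x) = 4*(-14) = -56)
-16275 + m(G) = -16275 - 56 = -16331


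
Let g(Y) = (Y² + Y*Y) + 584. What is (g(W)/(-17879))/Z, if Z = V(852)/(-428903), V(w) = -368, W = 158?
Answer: -1354046771/411217 ≈ -3292.8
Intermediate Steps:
g(Y) = 584 + 2*Y² (g(Y) = (Y² + Y²) + 584 = 2*Y² + 584 = 584 + 2*Y²)
Z = 368/428903 (Z = -368/(-428903) = -368*(-1/428903) = 368/428903 ≈ 0.00085800)
(g(W)/(-17879))/Z = ((584 + 2*158²)/(-17879))/(368/428903) = ((584 + 2*24964)*(-1/17879))*(428903/368) = ((584 + 49928)*(-1/17879))*(428903/368) = (50512*(-1/17879))*(428903/368) = -50512/17879*428903/368 = -1354046771/411217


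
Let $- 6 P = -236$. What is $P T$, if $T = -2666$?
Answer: $- \frac{314588}{3} \approx -1.0486 \cdot 10^{5}$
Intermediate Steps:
$P = \frac{118}{3}$ ($P = \left(- \frac{1}{6}\right) \left(-236\right) = \frac{118}{3} \approx 39.333$)
$P T = \frac{118}{3} \left(-2666\right) = - \frac{314588}{3}$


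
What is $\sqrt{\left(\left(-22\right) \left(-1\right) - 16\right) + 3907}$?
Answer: $\sqrt{3913} \approx 62.554$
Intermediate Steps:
$\sqrt{\left(\left(-22\right) \left(-1\right) - 16\right) + 3907} = \sqrt{\left(22 - 16\right) + 3907} = \sqrt{6 + 3907} = \sqrt{3913}$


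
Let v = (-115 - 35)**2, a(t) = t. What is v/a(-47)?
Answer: -22500/47 ≈ -478.72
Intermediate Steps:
v = 22500 (v = (-150)**2 = 22500)
v/a(-47) = 22500/(-47) = 22500*(-1/47) = -22500/47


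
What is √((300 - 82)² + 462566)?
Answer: 7*√10410 ≈ 714.21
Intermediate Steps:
√((300 - 82)² + 462566) = √(218² + 462566) = √(47524 + 462566) = √510090 = 7*√10410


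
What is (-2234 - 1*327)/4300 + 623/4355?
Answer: -1694851/3745300 ≈ -0.45253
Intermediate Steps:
(-2234 - 1*327)/4300 + 623/4355 = (-2234 - 327)*(1/4300) + 623*(1/4355) = -2561*1/4300 + 623/4355 = -2561/4300 + 623/4355 = -1694851/3745300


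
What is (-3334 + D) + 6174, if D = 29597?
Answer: 32437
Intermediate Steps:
(-3334 + D) + 6174 = (-3334 + 29597) + 6174 = 26263 + 6174 = 32437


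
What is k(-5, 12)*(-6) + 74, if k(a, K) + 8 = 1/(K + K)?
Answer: 487/4 ≈ 121.75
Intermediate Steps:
k(a, K) = -8 + 1/(2*K) (k(a, K) = -8 + 1/(K + K) = -8 + 1/(2*K))
k(-5, 12)*(-6) + 74 = (-8 + (½)/12)*(-6) + 74 = (-8 + (½)*(1/12))*(-6) + 74 = (-8 + 1/24)*(-6) + 74 = -191/24*(-6) + 74 = 191/4 + 74 = 487/4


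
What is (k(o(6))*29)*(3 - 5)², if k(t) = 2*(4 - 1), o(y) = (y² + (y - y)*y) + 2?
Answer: 696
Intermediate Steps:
o(y) = 2 + y² (o(y) = (y² + 0*y) + 2 = (y² + 0) + 2 = y² + 2 = 2 + y²)
k(t) = 6 (k(t) = 2*3 = 6)
(k(o(6))*29)*(3 - 5)² = (6*29)*(3 - 5)² = 174*(-2)² = 174*4 = 696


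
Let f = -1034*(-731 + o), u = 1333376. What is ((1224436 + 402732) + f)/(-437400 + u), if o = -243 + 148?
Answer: 620313/223994 ≈ 2.7693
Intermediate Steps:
o = -95
f = 854084 (f = -1034*(-731 - 95) = -1034*(-826) = 854084)
((1224436 + 402732) + f)/(-437400 + u) = ((1224436 + 402732) + 854084)/(-437400 + 1333376) = (1627168 + 854084)/895976 = 2481252*(1/895976) = 620313/223994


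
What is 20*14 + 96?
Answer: 376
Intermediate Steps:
20*14 + 96 = 280 + 96 = 376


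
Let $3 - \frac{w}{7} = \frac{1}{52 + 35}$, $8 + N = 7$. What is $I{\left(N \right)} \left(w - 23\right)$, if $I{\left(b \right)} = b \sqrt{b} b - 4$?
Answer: $\frac{724}{87} - \frac{181 i}{87} \approx 8.3218 - 2.0805 i$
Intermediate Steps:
$N = -1$ ($N = -8 + 7 = -1$)
$I{\left(b \right)} = -4 + b^{\frac{5}{2}}$ ($I{\left(b \right)} = b^{\frac{3}{2}} b - 4 = b^{\frac{5}{2}} - 4 = -4 + b^{\frac{5}{2}}$)
$w = \frac{1820}{87}$ ($w = 21 - \frac{7}{52 + 35} = 21 - \frac{7}{87} = \frac{1820}{87} \approx 20.92$)
$I{\left(N \right)} \left(w - 23\right) = \left(-4 + \left(-1\right)^{\frac{5}{2}}\right) \left(\frac{1820}{87} - 23\right) = \left(-4 + i\right) \left(- \frac{181}{87}\right) = \frac{724}{87} - \frac{181 i}{87}$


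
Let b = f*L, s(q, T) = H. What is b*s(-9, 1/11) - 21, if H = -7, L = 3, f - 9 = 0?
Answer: -210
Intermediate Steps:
f = 9 (f = 9 + 0 = 9)
s(q, T) = -7
b = 27 (b = 9*3 = 27)
b*s(-9, 1/11) - 21 = 27*(-7) - 21 = -189 - 21 = -210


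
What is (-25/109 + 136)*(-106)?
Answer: -1568694/109 ≈ -14392.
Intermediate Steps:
(-25/109 + 136)*(-106) = (14799/109)*(-106) = -1568694/109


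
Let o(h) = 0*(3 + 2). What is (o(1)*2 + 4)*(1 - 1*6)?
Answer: -20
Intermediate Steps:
o(h) = 0 (o(h) = 0*5 = 0)
(o(1)*2 + 4)*(1 - 1*6) = (0*2 + 4)*(1 - 1*6) = (0 + 4)*(1 - 6) = 4*(-5) = -20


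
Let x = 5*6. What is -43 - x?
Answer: -73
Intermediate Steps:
x = 30
-43 - x = -43 - 1*30 = -43 - 30 = -73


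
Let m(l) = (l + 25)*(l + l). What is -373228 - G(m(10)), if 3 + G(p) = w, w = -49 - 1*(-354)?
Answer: -373530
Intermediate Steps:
m(l) = 2*l*(25 + l) (m(l) = (25 + l)*(2*l) = 2*l*(25 + l))
w = 305 (w = -49 + 354 = 305)
G(p) = 302 (G(p) = -3 + 305 = 302)
-373228 - G(m(10)) = -373228 - 1*302 = -373228 - 302 = -373530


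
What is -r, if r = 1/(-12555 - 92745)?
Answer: 1/105300 ≈ 9.4967e-6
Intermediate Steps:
r = -1/105300 (r = 1/(-105300) = -1/105300 ≈ -9.4967e-6)
-r = -1*(-1/105300) = 1/105300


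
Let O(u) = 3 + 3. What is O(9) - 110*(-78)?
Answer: 8586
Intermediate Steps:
O(u) = 6
O(9) - 110*(-78) = 6 - 110*(-78) = 6 + 8580 = 8586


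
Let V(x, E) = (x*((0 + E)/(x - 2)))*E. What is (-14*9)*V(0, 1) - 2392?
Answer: -2392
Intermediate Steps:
V(x, E) = x*E²/(-2 + x) (V(x, E) = (x*(E/(-2 + x)))*E = (E*x/(-2 + x))*E = x*E²/(-2 + x))
(-14*9)*V(0, 1) - 2392 = (-14*9)*(0*1²/(-2 + 0)) - 2392 = -0/(-2) - 2392 = -0*(-1)/2 - 2392 = -126*0 - 2392 = 0 - 2392 = -2392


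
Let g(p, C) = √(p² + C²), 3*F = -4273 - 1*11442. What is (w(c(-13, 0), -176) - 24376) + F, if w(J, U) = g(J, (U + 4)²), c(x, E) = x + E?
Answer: -88843/3 + 5*√35008529 ≈ -30.330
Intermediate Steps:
c(x, E) = E + x
F = -15715/3 (F = (-4273 - 1*11442)/3 = (-4273 - 11442)/3 = (⅓)*(-15715) = -15715/3 ≈ -5238.3)
g(p, C) = √(C² + p²)
w(J, U) = √(J² + (4 + U)⁴) (w(J, U) = √(((U + 4)²)² + J²) = √(((4 + U)²)² + J²) = √((4 + U)⁴ + J²) = √(J² + (4 + U)⁴))
(w(c(-13, 0), -176) - 24376) + F = (√((0 - 13)² + (4 - 176)⁴) - 24376) - 15715/3 = (√((-13)² + (-172)⁴) - 24376) - 15715/3 = (√(169 + 875213056) - 24376) - 15715/3 = (√875213225 - 24376) - 15715/3 = (5*√35008529 - 24376) - 15715/3 = (-24376 + 5*√35008529) - 15715/3 = -88843/3 + 5*√35008529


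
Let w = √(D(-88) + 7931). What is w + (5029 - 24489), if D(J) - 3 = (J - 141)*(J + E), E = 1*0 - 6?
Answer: -19460 + 2*√7365 ≈ -19288.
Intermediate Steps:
E = -6 (E = 0 - 6 = -6)
D(J) = 3 + (-141 + J)*(-6 + J) (D(J) = 3 + (J - 141)*(J - 6) = 3 + (-141 + J)*(-6 + J))
w = 2*√7365 (w = √((849 + (-88)² - 147*(-88)) + 7931) = √((849 + 7744 + 12936) + 7931) = √(21529 + 7931) = √29460 = 2*√7365 ≈ 171.64)
w + (5029 - 24489) = 2*√7365 + (5029 - 24489) = 2*√7365 - 19460 = -19460 + 2*√7365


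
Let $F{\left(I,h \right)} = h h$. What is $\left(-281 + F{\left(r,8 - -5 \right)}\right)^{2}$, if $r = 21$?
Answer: $12544$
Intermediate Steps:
$F{\left(I,h \right)} = h^{2}$
$\left(-281 + F{\left(r,8 - -5 \right)}\right)^{2} = \left(-281 + \left(8 - -5\right)^{2}\right)^{2} = \left(-281 + \left(8 + 5\right)^{2}\right)^{2} = \left(-281 + 13^{2}\right)^{2} = \left(-281 + 169\right)^{2} = \left(-112\right)^{2} = 12544$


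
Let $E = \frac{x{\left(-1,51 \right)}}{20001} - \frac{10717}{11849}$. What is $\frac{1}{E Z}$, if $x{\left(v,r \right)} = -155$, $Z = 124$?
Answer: $- \frac{236991849}{26807226688} \approx -0.0088406$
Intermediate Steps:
$E = - \frac{216187312}{236991849}$ ($E = - \frac{155}{20001} - \frac{10717}{11849} = - \frac{216187312}{236991849} \approx -0.91221$)
$\frac{1}{E Z} = \frac{1}{\left(- \frac{216187312}{236991849}\right) 124} = \frac{1}{- \frac{26807226688}{236991849}} = - \frac{236991849}{26807226688}$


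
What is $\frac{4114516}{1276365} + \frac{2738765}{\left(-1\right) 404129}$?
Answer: $- \frac{1832868552661}{515816111085} \approx -3.5533$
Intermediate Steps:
$\frac{4114516}{1276365} + \frac{2738765}{\left(-1\right) 404129} = 4114516 \cdot \frac{1}{1276365} + \frac{2738765}{-404129} = \frac{4114516}{1276365} + 2738765 \left(- \frac{1}{404129}\right) = \frac{4114516}{1276365} - \frac{2738765}{404129} = - \frac{1832868552661}{515816111085}$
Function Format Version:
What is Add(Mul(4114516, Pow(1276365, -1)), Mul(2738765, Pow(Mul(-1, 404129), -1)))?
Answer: Rational(-1832868552661, 515816111085) ≈ -3.5533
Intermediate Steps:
Add(Mul(4114516, Pow(1276365, -1)), Mul(2738765, Pow(Mul(-1, 404129), -1))) = Add(Mul(4114516, Rational(1, 1276365)), Mul(2738765, Pow(-404129, -1))) = Add(Rational(4114516, 1276365), Mul(2738765, Rational(-1, 404129))) = Add(Rational(4114516, 1276365), Rational(-2738765, 404129)) = Rational(-1832868552661, 515816111085)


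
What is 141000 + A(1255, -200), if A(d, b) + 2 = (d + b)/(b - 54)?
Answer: 35812437/254 ≈ 1.4099e+5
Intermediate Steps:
A(d, b) = -2 + (b + d)/(-54 + b) (A(d, b) = -2 + (d + b)/(b - 54) = -2 + (b + d)/(-54 + b))
141000 + A(1255, -200) = 141000 + (108 + 1255 - 1*(-200))/(-54 - 200) = 141000 + (108 + 1255 + 200)/(-254) = 141000 - 1/254*1563 = 141000 - 1563/254 = 35812437/254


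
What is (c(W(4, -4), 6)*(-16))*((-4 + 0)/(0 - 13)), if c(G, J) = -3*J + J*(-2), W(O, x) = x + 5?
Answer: 1920/13 ≈ 147.69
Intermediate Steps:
W(O, x) = 5 + x
c(G, J) = -5*J (c(G, J) = -3*J - 2*J = -5*J)
(c(W(4, -4), 6)*(-16))*((-4 + 0)/(0 - 13)) = (-5*6*(-16))*((-4 + 0)/(0 - 13)) = (-30*(-16))*(-4/(-13)) = 480*(-4*(-1/13)) = 480*(4/13) = 1920/13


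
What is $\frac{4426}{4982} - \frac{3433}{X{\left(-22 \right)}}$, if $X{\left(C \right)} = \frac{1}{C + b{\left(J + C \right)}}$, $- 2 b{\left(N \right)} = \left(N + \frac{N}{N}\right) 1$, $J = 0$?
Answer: $\frac{196691295}{4982} \approx 39480.0$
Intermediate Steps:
$b{\left(N \right)} = - \frac{1}{2} - \frac{N}{2}$ ($b{\left(N \right)} = - \frac{\left(N + \frac{N}{N}\right) 1}{2} = - \frac{\left(N + 1\right) 1}{2} = - \frac{\left(1 + N\right) 1}{2} = - \frac{1 + N}{2} = - \frac{1}{2} - \frac{N}{2}$)
$X{\left(C \right)} = \frac{1}{- \frac{1}{2} + \frac{C}{2}}$ ($X{\left(C \right)} = \frac{1}{C - \left(\frac{1}{2} + \frac{0 + C}{2}\right)} = \frac{1}{C - \left(\frac{1}{2} + \frac{C}{2}\right)} = \frac{1}{- \frac{1}{2} + \frac{C}{2}}$)
$\frac{4426}{4982} - \frac{3433}{X{\left(-22 \right)}} = \frac{4426}{4982} - \frac{3433}{2 \frac{1}{-1 - 22}} = 4426 \cdot \frac{1}{4982} - \frac{3433}{2 \frac{1}{-23}} = \frac{2213}{2491} - \frac{3433}{2 \left(- \frac{1}{23}\right)} = \frac{2213}{2491} - \frac{3433}{- \frac{2}{23}} = \frac{2213}{2491} - - \frac{78959}{2} = \frac{2213}{2491} + \frac{78959}{2} = \frac{196691295}{4982}$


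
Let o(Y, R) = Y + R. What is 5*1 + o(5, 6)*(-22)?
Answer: -237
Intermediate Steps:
o(Y, R) = R + Y
5*1 + o(5, 6)*(-22) = 5*1 + (6 + 5)*(-22) = 5 + 11*(-22) = 5 - 242 = -237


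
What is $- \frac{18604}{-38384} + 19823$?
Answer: $\frac{190226159}{9596} \approx 19824.0$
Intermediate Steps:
$- \frac{18604}{-38384} + 19823 = \left(-18604\right) \left(- \frac{1}{38384}\right) + 19823 = \frac{4651}{9596} + 19823 = \frac{190226159}{9596}$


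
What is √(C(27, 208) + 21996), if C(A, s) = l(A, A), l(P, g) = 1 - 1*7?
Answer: √21990 ≈ 148.29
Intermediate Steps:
l(P, g) = -6 (l(P, g) = 1 - 7 = -6)
C(A, s) = -6
√(C(27, 208) + 21996) = √(-6 + 21996) = √21990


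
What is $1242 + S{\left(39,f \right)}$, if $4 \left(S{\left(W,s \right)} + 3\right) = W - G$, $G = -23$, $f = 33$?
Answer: $\frac{2509}{2} \approx 1254.5$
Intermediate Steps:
$S{\left(W,s \right)} = \frac{11}{4} + \frac{W}{4}$ ($S{\left(W,s \right)} = -3 + \frac{W - -23}{4} = -3 + \frac{W + 23}{4} = -3 + \frac{23 + W}{4} = -3 + \left(\frac{23}{4} + \frac{W}{4}\right) = \frac{11}{4} + \frac{W}{4}$)
$1242 + S{\left(39,f \right)} = 1242 + \left(\frac{11}{4} + \frac{1}{4} \cdot 39\right) = 1242 + \left(\frac{11}{4} + \frac{39}{4}\right) = 1242 + \frac{25}{2} = \frac{2509}{2}$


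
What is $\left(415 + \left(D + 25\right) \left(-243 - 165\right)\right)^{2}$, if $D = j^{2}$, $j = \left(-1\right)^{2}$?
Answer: $103897249$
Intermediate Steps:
$j = 1$
$D = 1$ ($D = 1^{2} = 1$)
$\left(415 + \left(D + 25\right) \left(-243 - 165\right)\right)^{2} = \left(415 + \left(1 + 25\right) \left(-243 - 165\right)\right)^{2} = \left(415 + 26 \left(-408\right)\right)^{2} = \left(415 - 10608\right)^{2} = \left(-10193\right)^{2} = 103897249$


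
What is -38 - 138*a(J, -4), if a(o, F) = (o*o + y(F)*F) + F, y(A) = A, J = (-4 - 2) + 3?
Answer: -2936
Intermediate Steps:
J = -3 (J = -6 + 3 = -3)
a(o, F) = F + F**2 + o**2 (a(o, F) = (o*o + F*F) + F = (o**2 + F**2) + F = (F**2 + o**2) + F = F + F**2 + o**2)
-38 - 138*a(J, -4) = -38 - 138*(-4 + (-4)**2 + (-3)**2) = -38 - 138*(-4 + 16 + 9) = -38 - 138*21 = -38 - 2898 = -2936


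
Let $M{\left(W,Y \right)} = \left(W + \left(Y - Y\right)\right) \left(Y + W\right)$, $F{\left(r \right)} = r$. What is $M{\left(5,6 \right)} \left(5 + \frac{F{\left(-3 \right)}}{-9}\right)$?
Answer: $\frac{880}{3} \approx 293.33$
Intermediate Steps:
$M{\left(W,Y \right)} = W \left(W + Y\right)$ ($M{\left(W,Y \right)} = \left(W + 0\right) \left(W + Y\right) = W \left(W + Y\right)$)
$M{\left(5,6 \right)} \left(5 + \frac{F{\left(-3 \right)}}{-9}\right) = 5 \left(5 + 6\right) \left(5 - \frac{3}{-9}\right) = 5 \cdot 11 \left(5 - - \frac{1}{3}\right) = 55 \left(5 + \frac{1}{3}\right) = 55 \cdot \frac{16}{3} = \frac{880}{3}$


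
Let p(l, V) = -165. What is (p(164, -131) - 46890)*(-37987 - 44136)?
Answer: 3864297765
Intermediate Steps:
(p(164, -131) - 46890)*(-37987 - 44136) = (-165 - 46890)*(-37987 - 44136) = -47055*(-82123) = 3864297765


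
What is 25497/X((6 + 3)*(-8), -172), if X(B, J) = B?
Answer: -2833/8 ≈ -354.13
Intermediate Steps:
25497/X((6 + 3)*(-8), -172) = 25497/(((6 + 3)*(-8))) = 25497/((9*(-8))) = 25497/(-72) = 25497*(-1/72) = -2833/8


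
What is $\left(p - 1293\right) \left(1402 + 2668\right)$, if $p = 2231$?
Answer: $3817660$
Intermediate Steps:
$\left(p - 1293\right) \left(1402 + 2668\right) = \left(2231 - 1293\right) \left(1402 + 2668\right) = 938 \cdot 4070 = 3817660$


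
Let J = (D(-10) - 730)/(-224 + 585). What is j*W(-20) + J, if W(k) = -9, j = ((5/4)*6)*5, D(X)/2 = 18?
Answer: -245063/722 ≈ -339.42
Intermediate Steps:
D(X) = 36 (D(X) = 2*18 = 36)
j = 75/2 (j = ((5*(1/4))*6)*5 = ((5/4)*6)*5 = (15/2)*5 = 75/2 ≈ 37.500)
J = -694/361 (J = (36 - 730)/(-224 + 585) = -694/361 ≈ -1.9224)
j*W(-20) + J = (75/2)*(-9) - 694/361 = -675/2 - 694/361 = -245063/722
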